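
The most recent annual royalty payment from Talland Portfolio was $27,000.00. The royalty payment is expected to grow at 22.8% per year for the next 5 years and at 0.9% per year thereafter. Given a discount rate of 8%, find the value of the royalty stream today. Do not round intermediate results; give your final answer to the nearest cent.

$930980.00

D_1 = 33156.00000
D_2 = 40715.56800
D_3 = 49998.71750
D_4 = 61398.42509
D_5 = 75397.26602
Terminal value at year 5: TV = D_5×(1+g_2)/(r−g_2) = 76075.84141/0.071 = 1071490.72409
P_0 = D_1/(1+r)^1 + D_2/(1+r)^2 + D_3/(1+r)^3 + D_4/(1+r)^4 + D_5/(1+r)^5 + TV/(1+r)^5
    = 30700.00000 + 34907.03704 + 39690.59396 + 45129.67536 + 51314.11235 + 729238.58260 = 930980.00131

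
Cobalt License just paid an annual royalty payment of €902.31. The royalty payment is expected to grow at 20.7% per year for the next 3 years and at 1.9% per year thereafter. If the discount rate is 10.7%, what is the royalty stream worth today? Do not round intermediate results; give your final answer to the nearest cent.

D_1 = 1089.08817
D_2 = 1314.52942
D_3 = 1586.63701
Terminal value at year 3: TV = D_3×(1+g_2)/(r−g_2) = 1616.78311/0.088 = 18372.53539
P_0 = D_1/(1+r)^1 + D_2/(1+r)^2 + D_3/(1+r)^3 + TV/(1+r)^3
    = 983.81949 + 1072.69207 + 1169.59289 + 13543.35399 = 16769.45843

€16769.46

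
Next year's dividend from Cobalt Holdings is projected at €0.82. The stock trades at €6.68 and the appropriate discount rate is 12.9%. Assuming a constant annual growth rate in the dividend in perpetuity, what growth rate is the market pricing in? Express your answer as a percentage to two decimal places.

0.62%

P = D₁/(r−g) ⇒ g = r − D₁/P = 0.129 − €0.82/€6.68 = 0.006246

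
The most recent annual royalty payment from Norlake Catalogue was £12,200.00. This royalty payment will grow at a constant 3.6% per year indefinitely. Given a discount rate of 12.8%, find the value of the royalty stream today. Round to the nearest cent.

D₁ = D₀ × (1 + g) = £12,200.00 × 1.036 = £12,639.2000
Growing perpetuity: P = D₁ / (r − g) = £12,639.2000 / (0.128 − 0.036) = £137,382.61

£137382.61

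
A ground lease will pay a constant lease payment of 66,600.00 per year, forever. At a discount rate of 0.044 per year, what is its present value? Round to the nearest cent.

1513636.36

Level perpetuity: PV = C / r = 66,600.00 / 0.044 = 1,513,636.36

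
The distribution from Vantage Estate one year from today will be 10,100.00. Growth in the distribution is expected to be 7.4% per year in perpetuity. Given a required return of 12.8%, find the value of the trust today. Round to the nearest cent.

Growing perpetuity: P = D₁ / (r − g) = 10,100.0000 / (0.128 − 0.074) = 187,037.04

187037.04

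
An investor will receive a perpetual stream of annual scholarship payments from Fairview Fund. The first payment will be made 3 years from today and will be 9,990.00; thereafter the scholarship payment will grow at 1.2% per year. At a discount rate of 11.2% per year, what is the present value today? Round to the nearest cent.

80789.68

Value at end of year 2: C₁ / (r − g) = 9,990.00 / (0.112 − 0.012) = 99,900.0000
Discount to today: PV = 99,900.0000 / (1 + 0.112)^2 = 99,900.0000 / 1.236544 = 80,789.68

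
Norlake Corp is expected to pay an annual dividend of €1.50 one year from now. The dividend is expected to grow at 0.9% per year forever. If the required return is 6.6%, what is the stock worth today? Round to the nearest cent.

€26.32

Growing perpetuity: P = D₁ / (r − g) = €1.5000 / (0.066 − 0.009) = €26.32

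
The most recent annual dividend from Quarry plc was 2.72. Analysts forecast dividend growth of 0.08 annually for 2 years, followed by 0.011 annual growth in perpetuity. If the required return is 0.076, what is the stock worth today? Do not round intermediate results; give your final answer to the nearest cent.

48.09

D_1 = 2.93760
D_2 = 3.17261
Terminal value at year 2: TV = D_2×(1+g_2)/(r−g_2) = 3.20751/0.065 = 49.34626
P_0 = D_1/(1+r)^1 + D_2/(1+r)^2 + TV/(1+r)^2
    = 2.73011 + 2.74026 + 42.62159 = 48.09196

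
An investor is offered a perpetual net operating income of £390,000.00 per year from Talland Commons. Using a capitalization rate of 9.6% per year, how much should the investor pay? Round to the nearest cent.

Level perpetuity: PV = C / r = £390,000.00 / 0.096 = £4,062,500.00

£4062500.00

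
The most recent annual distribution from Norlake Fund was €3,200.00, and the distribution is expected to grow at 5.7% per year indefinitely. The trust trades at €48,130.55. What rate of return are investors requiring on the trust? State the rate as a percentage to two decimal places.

D₁ = €3,200.00 × 1.057 = €3,382.4000
P = D₁/(r − g) ⇒ r = D₁/P + g = €3,382.4000/€48,130.55 + 0.057 = 0.070276 + 0.057 = 0.127276

12.73%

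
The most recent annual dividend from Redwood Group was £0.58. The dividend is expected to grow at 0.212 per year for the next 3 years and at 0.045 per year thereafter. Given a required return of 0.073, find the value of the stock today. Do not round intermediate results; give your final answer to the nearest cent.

D_1 = 0.70296
D_2 = 0.85199
D_3 = 1.03261
Terminal value at year 3: TV = D_3×(1+g_2)/(r−g_2) = 1.07908/0.028 = 38.53844
P_0 = D_1/(1+r)^1 + D_2/(1+r)^2 + D_3/(1+r)^3 + TV/(1+r)^3
    = 0.65514 + 0.74000 + 0.83587 + 31.19572 = 33.42672

£33.43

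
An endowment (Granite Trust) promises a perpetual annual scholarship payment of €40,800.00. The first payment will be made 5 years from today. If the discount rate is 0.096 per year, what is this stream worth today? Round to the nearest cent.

Value at end of year 4: C / r = €40,800.00 / 0.096 = €425,000.0000
Discount to today: PV = €425,000.0000 / (1 + 0.096)^4 = €425,000.0000 / 1.442920 = €294,541.65

€294541.65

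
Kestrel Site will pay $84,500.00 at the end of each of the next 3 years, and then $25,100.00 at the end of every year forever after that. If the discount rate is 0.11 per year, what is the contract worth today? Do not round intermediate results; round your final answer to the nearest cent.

PV of 3-year annuity: $84,500.00 × [1 − (1+0.11)^−3] / 0.11 = 206493.89346
Perpetuity value at year 3: $25,100.00 / 0.11 = 228181.81818
PV of perpetuity: 228181.81818 / (1+0.11)^3 = 166844.57882
Total PV = 206493.89346 + 166844.57882 = 373338.47228

$373338.47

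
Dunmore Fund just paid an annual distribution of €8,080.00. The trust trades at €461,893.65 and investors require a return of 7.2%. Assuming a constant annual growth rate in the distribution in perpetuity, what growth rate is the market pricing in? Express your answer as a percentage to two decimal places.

5.36%

P = D₀(1+g)/(r−g) ⇒ P(r−g) = D₀(1+g) ⇒ g(P+D₀) = P·r − D₀
g = (P·r − D₀)/(P + D₀) = (€461,893.65×0.072 − €8,080.00) / (€461,893.65 + €8,080.00) = 0.053570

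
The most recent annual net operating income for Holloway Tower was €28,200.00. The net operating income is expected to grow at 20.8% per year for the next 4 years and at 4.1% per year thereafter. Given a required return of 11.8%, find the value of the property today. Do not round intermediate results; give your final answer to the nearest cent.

€657051.91

D_1 = 34065.60000
D_2 = 41151.24480
D_3 = 49710.70372
D_4 = 60050.53009
Terminal value at year 4: TV = D_4×(1+g_2)/(r−g_2) = 62512.60183/0.077 = 811851.97176
P_0 = D_1/(1+r)^1 + D_2/(1+r)^2 + D_3/(1+r)^3 + D_4/(1+r)^4 + TV/(1+r)^4
    = 30470.12522 + 32922.99756 + 35573.32831 + 38437.01306 + 519648.44926 = 657051.91341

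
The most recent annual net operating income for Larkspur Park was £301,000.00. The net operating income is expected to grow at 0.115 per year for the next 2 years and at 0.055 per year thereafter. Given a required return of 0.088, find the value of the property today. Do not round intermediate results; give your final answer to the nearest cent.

D_1 = 335615.00000
D_2 = 374210.72500
Terminal value at year 2: TV = D_2×(1+g_2)/(r−g_2) = 394792.31487/0.033 = 11963403.48106
P_0 = D_1/(1+r)^1 + D_2/(1+r)^2 + TV/(1+r)^2
    = 308469.66912 + 316124.70686 + 10106411.08302 = 10731005.45900

£10731005.46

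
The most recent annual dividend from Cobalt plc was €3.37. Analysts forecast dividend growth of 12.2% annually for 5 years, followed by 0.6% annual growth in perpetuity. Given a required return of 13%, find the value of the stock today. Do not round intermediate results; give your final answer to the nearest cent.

€42.88

D_1 = 3.78114
D_2 = 4.24244
D_3 = 4.76002
D_4 = 5.34074
D_5 = 5.99231
Terminal value at year 5: TV = D_5×(1+g_2)/(r−g_2) = 6.02826/0.124 = 48.61502
P_0 = D_1/(1+r)^1 + D_2/(1+r)^2 + D_3/(1+r)^3 + D_4/(1+r)^4 + D_5/(1+r)^5 + TV/(1+r)^5
    = 3.34614 + 3.32245 + 3.29893 + 3.27558 + 3.25239 + 26.38629 = 42.88177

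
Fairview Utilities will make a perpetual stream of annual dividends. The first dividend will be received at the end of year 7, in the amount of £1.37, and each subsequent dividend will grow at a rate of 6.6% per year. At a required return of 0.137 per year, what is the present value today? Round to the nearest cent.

Value at end of year 6: C₁ / (r − g) = £1.37 / (0.137 − 0.066) = £19.2958
Discount to today: PV = £19.2958 / (1 + 0.137)^6 = £19.2958 / 2.160542 = £8.93

£8.93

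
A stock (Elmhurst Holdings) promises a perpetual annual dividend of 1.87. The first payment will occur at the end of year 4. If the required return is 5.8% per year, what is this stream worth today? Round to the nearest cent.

27.22

Value at end of year 3: C / r = 1.87 / 0.058 = 32.2414
Discount to today: PV = 32.2414 / (1 + 0.058)^3 = 32.2414 / 1.184287 = 27.22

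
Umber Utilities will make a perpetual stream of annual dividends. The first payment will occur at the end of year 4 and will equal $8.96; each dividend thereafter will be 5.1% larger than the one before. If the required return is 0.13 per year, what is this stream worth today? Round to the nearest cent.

Value at end of year 3: C₁ / (r − g) = $8.96 / (0.13 − 0.051) = $113.4177
Discount to today: PV = $113.4177 / (1 + 0.13)^3 = $113.4177 / 1.442897 = $78.60

$78.60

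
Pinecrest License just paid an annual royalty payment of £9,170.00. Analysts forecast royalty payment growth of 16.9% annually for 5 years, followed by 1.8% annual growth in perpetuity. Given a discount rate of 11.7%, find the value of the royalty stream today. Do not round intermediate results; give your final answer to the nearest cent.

D_1 = 10719.73000
D_2 = 12531.36437
D_3 = 14649.16495
D_4 = 17124.87382
D_5 = 20018.97750
Terminal value at year 5: TV = D_5×(1+g_2)/(r−g_2) = 20379.31910/0.099 = 205851.70804
P_0 = D_1/(1+r)^1 + D_2/(1+r)^2 + D_3/(1+r)^3 + D_4/(1+r)^4 + D_5/(1+r)^5 + TV/(1+r)^5
    = 9596.89346 + 10043.66022 + 10511.22542 + 11000.55731 + 11512.66920 + 118382.80043 = 171047.80603

£171047.81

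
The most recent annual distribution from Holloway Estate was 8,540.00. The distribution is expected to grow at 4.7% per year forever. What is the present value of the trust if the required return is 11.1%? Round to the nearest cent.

D₁ = D₀ × (1 + g) = 8,540.00 × 1.047 = 8,941.3800
Growing perpetuity: P = D₁ / (r − g) = 8,941.3800 / (0.111 − 0.047) = 139,709.06

139709.06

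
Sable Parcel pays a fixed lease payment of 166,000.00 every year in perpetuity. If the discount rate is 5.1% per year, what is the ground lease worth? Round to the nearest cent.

3254901.96

Level perpetuity: PV = C / r = 166,000.00 / 0.051 = 3,254,901.96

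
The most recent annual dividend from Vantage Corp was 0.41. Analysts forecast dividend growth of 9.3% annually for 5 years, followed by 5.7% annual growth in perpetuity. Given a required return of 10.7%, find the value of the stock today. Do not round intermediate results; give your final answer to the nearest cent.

D_1 = 0.44813
D_2 = 0.48981
D_3 = 0.53536
D_4 = 0.58515
D_5 = 0.63956
Terminal value at year 5: TV = D_5×(1+g_2)/(r−g_2) = 0.67602/0.05 = 13.52040
P_0 = D_1/(1+r)^1 + D_2/(1+r)^2 + D_3/(1+r)^3 + D_4/(1+r)^4 + D_5/(1+r)^5 + TV/(1+r)^5
    = 0.40481 + 0.39970 + 0.39464 + 0.38965 + 0.38472 + 8.13301 = 10.10654

10.11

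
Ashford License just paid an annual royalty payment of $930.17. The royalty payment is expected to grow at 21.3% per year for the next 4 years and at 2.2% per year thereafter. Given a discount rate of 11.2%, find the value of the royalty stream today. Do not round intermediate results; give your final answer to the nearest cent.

$19601.10

D_1 = 1128.29621
D_2 = 1368.62330
D_3 = 1660.14007
D_4 = 2013.74990
Terminal value at year 4: TV = D_4×(1+g_2)/(r−g_2) = 2058.05240/0.09 = 22867.24887
P_0 = D_1/(1+r)^1 + D_2/(1+r)^2 + D_3/(1+r)^3 + D_4/(1+r)^4 + TV/(1+r)^4
    = 1014.65487 + 1106.81327 + 1207.34217 + 1317.00184 + 14955.28760 = 19601.09975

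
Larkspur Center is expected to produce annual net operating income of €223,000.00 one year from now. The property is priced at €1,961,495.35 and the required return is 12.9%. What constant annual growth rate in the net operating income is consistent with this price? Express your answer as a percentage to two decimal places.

1.53%

P = D₁/(r−g) ⇒ g = r − D₁/P = 0.129 − €223,000.00/€1,961,495.35 = 0.015311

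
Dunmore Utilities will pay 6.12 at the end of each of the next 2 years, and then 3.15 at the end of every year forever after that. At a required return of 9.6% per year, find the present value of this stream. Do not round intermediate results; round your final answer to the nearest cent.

37.99

PV of 2-year annuity: 6.12 × [1 − (1+0.096)^−2] / 0.096 = 10.67878
Perpetuity value at year 2: 3.15 / 0.096 = 32.81250
PV of perpetuity: 32.81250 / (1+0.096)^2 = 27.31607
Total PV = 10.67878 + 27.31607 = 37.99485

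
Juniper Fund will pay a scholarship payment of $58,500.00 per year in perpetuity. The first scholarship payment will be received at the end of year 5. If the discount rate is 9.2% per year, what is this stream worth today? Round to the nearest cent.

$447174.97

Value at end of year 4: C / r = $58,500.00 / 0.092 = $635,869.5652
Discount to today: PV = $635,869.5652 / (1 + 0.092)^4 = $635,869.5652 / 1.421970 = $447,174.97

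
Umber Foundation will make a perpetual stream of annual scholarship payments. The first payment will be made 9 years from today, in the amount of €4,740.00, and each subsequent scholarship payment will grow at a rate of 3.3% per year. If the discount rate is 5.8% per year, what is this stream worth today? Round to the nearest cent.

Value at end of year 8: C₁ / (r − g) = €4,740.00 / (0.058 − 0.033) = €189,600.0000
Discount to today: PV = €189,600.0000 / (1 + 0.058)^8 = €189,600.0000 / 1.569948 = €120,768.31

€120768.31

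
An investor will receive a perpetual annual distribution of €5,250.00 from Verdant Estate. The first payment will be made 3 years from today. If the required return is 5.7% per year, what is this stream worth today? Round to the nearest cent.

Value at end of year 2: C / r = €5,250.00 / 0.057 = €92,105.2632
Discount to today: PV = €92,105.2632 / (1 + 0.057)^2 = €92,105.2632 / 1.117249 = €82,439.33

€82439.33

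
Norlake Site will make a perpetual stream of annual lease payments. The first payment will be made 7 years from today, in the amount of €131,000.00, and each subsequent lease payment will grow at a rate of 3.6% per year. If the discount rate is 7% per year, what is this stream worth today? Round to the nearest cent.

€2567377.39

Value at end of year 6: C₁ / (r − g) = €131,000.00 / (0.07 − 0.036) = €3,852,941.1765
Discount to today: PV = €3,852,941.1765 / (1 + 0.07)^6 = €3,852,941.1765 / 1.500730 = €2,567,377.39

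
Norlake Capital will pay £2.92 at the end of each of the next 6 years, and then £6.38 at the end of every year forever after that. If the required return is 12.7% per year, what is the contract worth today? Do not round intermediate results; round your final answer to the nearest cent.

PV of 6-year annuity: £2.92 × [1 − (1+0.127)^−6] / 0.127 = 11.77102
Perpetuity value at year 6: £6.38 / 0.127 = 50.23622
PV of perpetuity: 50.23622 / (1+0.127)^6 = 24.51735
Total PV = 11.77102 + 24.51735 = 36.28837

£36.29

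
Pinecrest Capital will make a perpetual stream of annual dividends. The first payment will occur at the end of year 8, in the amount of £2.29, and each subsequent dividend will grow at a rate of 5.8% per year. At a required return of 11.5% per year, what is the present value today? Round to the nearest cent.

£18.75

Value at end of year 7: C₁ / (r − g) = £2.29 / (0.115 − 0.058) = £40.1754
Discount to today: PV = £40.1754 / (1 + 0.115)^7 = £40.1754 / 2.142516 = £18.75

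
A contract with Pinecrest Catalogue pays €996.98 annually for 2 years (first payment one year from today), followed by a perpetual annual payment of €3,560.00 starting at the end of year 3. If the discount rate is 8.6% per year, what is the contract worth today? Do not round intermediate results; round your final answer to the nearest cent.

€36862.13

PV of 2-year annuity: €996.98 × [1 − (1+0.086)^−2] / 0.086 = 1763.36047
Perpetuity value at year 2: €3,560.00 / 0.086 = 41395.34884
PV of perpetuity: 41395.34884 / (1+0.086)^2 = 35098.76991
Total PV = 1763.36047 + 35098.76991 = 36862.13038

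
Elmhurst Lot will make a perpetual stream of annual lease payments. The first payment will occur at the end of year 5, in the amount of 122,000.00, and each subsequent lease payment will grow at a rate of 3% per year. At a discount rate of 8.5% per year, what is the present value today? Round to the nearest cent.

1600582.96

Value at end of year 4: C₁ / (r − g) = 122,000.00 / (0.085 − 0.03) = 2,218,181.8182
Discount to today: PV = 2,218,181.8182 / (1 + 0.085)^4 = 2,218,181.8182 / 1.385859 = 1,600,582.96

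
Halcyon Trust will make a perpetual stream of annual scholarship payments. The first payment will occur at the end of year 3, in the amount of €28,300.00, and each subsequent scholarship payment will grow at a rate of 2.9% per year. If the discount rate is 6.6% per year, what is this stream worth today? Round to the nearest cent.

Value at end of year 2: C₁ / (r − g) = €28,300.00 / (0.066 − 0.029) = €764,864.8649
Discount to today: PV = €764,864.8649 / (1 + 0.066)^2 = €764,864.8649 / 1.136356 = €673,085.60

€673085.60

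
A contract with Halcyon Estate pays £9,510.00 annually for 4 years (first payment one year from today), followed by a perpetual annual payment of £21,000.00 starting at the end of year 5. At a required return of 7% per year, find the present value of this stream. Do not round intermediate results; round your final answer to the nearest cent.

£261080.94

PV of 4-year annuity: £9,510.00 × [1 − (1+0.07)^−4] / 0.07 = 32212.37905
Perpetuity value at year 4: £21,000.00 / 0.07 = 300000.00000
PV of perpetuity: 300000.00000 / (1+0.07)^4 = 228868.56361
Total PV = 32212.37905 + 228868.56361 = 261080.94266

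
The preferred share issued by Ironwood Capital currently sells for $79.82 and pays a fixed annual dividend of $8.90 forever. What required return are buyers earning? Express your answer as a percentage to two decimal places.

P = C/r ⇒ r = C/P = $8.90/$79.82 = 0.111501

11.15%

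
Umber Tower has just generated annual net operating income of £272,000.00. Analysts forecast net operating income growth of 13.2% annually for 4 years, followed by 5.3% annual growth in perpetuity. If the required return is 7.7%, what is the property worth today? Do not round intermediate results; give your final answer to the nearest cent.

£15799128.52

D_1 = 307904.00000
D_2 = 348547.32800
D_3 = 394555.57530
D_4 = 446636.91124
Terminal value at year 4: TV = D_4×(1+g_2)/(r−g_2) = 470308.66753/0.024 = 19596194.48044
P_0 = D_1/(1+r)^1 + D_2/(1+r)^2 + D_3/(1+r)^3 + D_4/(1+r)^4 + TV/(1+r)^4
    = 285890.43640 + 300490.22656 + 315835.59560 + 331964.61859 + 14564947.64060 = 15799128.51775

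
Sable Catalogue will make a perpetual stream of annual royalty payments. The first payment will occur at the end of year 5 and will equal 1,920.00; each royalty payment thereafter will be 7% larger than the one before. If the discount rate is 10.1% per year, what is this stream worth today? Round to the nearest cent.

Value at end of year 4: C₁ / (r − g) = 1,920.00 / (0.101 − 0.07) = 61,935.4839
Discount to today: PV = 61,935.4839 / (1 + 0.101)^4 = 61,935.4839 / 1.469431 = 42,149.29

42149.29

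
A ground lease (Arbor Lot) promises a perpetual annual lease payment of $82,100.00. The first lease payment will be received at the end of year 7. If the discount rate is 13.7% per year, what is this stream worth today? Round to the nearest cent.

Value at end of year 6: C / r = $82,100.00 / 0.137 = $599,270.0730
Discount to today: PV = $599,270.0730 / (1 + 0.137)^6 = $599,270.0730 / 2.160542 = $277,370.20

$277370.20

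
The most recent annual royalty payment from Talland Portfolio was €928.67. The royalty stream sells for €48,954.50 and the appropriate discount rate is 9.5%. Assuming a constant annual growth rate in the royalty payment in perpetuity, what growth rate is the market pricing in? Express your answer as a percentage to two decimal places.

7.46%

P = D₀(1+g)/(r−g) ⇒ P(r−g) = D₀(1+g) ⇒ g(P+D₀) = P·r − D₀
g = (P·r − D₀)/(P + D₀) = (€48,954.50×0.095 − €928.67) / (€48,954.50 + €928.67) = 0.074614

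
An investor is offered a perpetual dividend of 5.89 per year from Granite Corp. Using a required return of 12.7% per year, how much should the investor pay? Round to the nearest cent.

Level perpetuity: PV = C / r = 5.89 / 0.127 = 46.38

46.38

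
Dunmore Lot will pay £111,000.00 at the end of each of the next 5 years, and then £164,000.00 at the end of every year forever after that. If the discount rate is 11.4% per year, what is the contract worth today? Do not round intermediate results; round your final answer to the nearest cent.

PV of 5-year annuity: £111,000.00 × [1 − (1+0.114)^−5] / 0.114 = 406149.83316
Perpetuity value at year 5: £164,000.00 / 0.114 = 1438596.49123
PV of perpetuity: 1438596.49123 / (1+0.114)^5 = 838519.26025
Total PV = 406149.83316 + 838519.26025 = 1244669.09341

£1244669.09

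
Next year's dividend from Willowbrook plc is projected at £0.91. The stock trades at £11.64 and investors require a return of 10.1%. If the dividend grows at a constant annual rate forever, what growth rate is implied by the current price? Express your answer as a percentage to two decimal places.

2.28%

P = D₁/(r−g) ⇒ g = r − D₁/P = 0.101 − £0.91/£11.64 = 0.022821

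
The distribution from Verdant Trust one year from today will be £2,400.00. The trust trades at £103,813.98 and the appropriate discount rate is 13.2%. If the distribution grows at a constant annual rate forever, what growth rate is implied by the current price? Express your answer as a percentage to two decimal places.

P = D₁/(r−g) ⇒ g = r − D₁/P = 0.132 − £2,400.00/£103,813.98 = 0.108882

10.89%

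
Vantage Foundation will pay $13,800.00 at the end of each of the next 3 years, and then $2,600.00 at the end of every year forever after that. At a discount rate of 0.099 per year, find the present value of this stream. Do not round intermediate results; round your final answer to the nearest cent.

PV of 3-year annuity: $13,800.00 × [1 − (1+0.099)^−3] / 0.099 = 34379.06566
Perpetuity value at year 3: $2,600.00 / 0.099 = 26262.62626
PV of perpetuity: 26262.62626 / (1+0.099)^3 = 19785.41099
Total PV = 34379.06566 + 19785.41099 = 54164.47665

$54164.48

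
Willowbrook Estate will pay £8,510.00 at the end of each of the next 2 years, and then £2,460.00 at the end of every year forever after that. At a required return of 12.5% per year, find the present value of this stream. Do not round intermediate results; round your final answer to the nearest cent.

PV of 2-year annuity: £8,510.00 × [1 − (1+0.125)^−2] / 0.125 = 14288.39506
Perpetuity value at year 2: £2,460.00 / 0.125 = 19680.00000
PV of perpetuity: 19680.00000 / (1+0.125)^2 = 15549.62963
Total PV = 14288.39506 + 15549.62963 = 29838.02469

£29838.02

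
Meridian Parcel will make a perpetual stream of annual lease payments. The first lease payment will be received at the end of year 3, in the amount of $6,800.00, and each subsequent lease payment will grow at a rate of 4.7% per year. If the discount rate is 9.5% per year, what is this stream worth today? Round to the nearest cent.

Value at end of year 2: C₁ / (r − g) = $6,800.00 / (0.095 − 0.047) = $141,666.6667
Discount to today: PV = $141,666.6667 / (1 + 0.095)^2 = $141,666.6667 / 1.199025 = $118,151.55

$118151.55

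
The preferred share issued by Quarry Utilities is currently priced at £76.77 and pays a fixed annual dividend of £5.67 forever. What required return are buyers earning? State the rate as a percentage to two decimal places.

7.39%

P = C/r ⇒ r = C/P = £5.67/£76.77 = 0.073857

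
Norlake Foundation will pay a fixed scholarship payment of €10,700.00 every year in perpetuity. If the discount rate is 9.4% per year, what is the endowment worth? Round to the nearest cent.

€113829.79

Level perpetuity: PV = C / r = €10,700.00 / 0.094 = €113,829.79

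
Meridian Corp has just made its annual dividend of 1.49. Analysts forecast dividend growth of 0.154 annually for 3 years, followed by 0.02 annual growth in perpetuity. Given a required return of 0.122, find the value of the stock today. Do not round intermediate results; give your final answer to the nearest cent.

D_1 = 1.71946
D_2 = 1.98426
D_3 = 2.28983
Terminal value at year 3: TV = D_3×(1+g_2)/(r−g_2) = 2.33563/0.102 = 22.89832
P_0 = D_1/(1+r)^1 + D_2/(1+r)^2 + D_3/(1+r)^3 + TV/(1+r)^3
    = 1.53250 + 1.57620 + 1.62116 + 16.21157 = 20.94143

20.94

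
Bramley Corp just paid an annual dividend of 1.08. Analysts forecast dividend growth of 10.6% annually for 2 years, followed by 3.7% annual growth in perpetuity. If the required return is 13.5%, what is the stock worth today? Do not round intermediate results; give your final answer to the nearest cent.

12.93

D_1 = 1.19448
D_2 = 1.32109
Terminal value at year 2: TV = D_2×(1+g_2)/(r−g_2) = 1.36998/0.098 = 13.97934
P_0 = D_1/(1+r)^1 + D_2/(1+r)^2 + TV/(1+r)^2
    = 1.05241 + 1.02552 + 10.85163 = 12.92955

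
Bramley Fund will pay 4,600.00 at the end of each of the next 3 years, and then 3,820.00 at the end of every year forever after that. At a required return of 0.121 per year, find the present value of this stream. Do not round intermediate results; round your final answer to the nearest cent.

33440.46

PV of 3-year annuity: 4,600.00 × [1 − (1+0.121)^−3] / 0.121 = 11029.46588
Perpetuity value at year 3: 3,820.00 / 0.121 = 31570.24793
PV of perpetuity: 31570.24793 / (1+0.121)^3 = 22410.99583
Total PV = 11029.46588 + 22410.99583 = 33440.46171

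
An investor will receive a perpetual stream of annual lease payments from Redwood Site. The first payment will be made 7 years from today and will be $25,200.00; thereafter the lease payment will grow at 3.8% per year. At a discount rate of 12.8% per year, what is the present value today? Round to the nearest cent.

Value at end of year 6: C₁ / (r − g) = $25,200.00 / (0.128 − 0.038) = $280,000.0000
Discount to today: PV = $280,000.0000 / (1 + 0.128)^6 = $280,000.0000 / 2.059940 = $135,926.28

$135926.28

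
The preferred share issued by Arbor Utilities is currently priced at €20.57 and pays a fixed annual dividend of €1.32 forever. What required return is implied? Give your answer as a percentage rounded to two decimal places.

6.42%

P = C/r ⇒ r = C/P = €1.32/€20.57 = 0.064171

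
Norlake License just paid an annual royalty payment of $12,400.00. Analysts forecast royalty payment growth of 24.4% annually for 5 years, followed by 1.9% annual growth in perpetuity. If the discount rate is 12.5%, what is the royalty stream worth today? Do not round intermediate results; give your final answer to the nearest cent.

D_1 = 15425.60000
D_2 = 19189.44640
D_3 = 23871.67132
D_4 = 29696.35912
D_5 = 36942.27075
Terminal value at year 5: TV = D_5×(1+g_2)/(r−g_2) = 37644.17389/0.106 = 355133.71599
P_0 = D_1/(1+r)^1 + D_2/(1+r)^2 + D_3/(1+r)^3 + D_4/(1+r)^4 + D_5/(1+r)^5 + TV/(1+r)^5
    = 13711.64444 + 15162.03172 + 16765.83775 + 18539.29081 + 20500.33579 + 197073.98272 = 281753.12322

$281753.12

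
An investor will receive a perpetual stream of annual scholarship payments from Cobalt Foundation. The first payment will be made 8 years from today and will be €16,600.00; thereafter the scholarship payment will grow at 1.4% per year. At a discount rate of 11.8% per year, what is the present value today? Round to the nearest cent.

€73110.90

Value at end of year 7: C₁ / (r − g) = €16,600.00 / (0.118 − 0.014) = €159,615.3846
Discount to today: PV = €159,615.3846 / (1 + 0.118)^7 = €159,615.3846 / 2.183195 = €73,110.90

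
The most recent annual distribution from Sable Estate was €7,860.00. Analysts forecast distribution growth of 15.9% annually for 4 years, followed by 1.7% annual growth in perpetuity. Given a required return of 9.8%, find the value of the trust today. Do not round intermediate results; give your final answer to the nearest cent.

D_1 = 9109.74000
D_2 = 10558.18866
D_3 = 12236.94066
D_4 = 14182.61422
Terminal value at year 4: TV = D_4×(1+g_2)/(r−g_2) = 14423.71866/0.081 = 178070.60078
P_0 = D_1/(1+r)^1 + D_2/(1+r)^2 + D_3/(1+r)^3 + D_4/(1+r)^4 + TV/(1+r)^4
    = 8296.66667 + 8757.59259 + 9244.12551 + 9757.68804 + 122513.19432 = 158569.26713

€158569.27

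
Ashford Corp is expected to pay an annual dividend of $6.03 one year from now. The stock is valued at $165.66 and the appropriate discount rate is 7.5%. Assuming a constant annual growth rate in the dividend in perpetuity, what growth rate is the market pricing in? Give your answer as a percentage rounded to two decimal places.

3.86%

P = D₁/(r−g) ⇒ g = r − D₁/P = 0.075 − $6.03/$165.66 = 0.038600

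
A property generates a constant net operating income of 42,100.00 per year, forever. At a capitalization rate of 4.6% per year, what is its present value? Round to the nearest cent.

915217.39

Level perpetuity: PV = C / r = 42,100.00 / 0.046 = 915,217.39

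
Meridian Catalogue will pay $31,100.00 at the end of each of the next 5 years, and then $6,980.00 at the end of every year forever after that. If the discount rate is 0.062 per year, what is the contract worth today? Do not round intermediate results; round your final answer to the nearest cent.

PV of 5-year annuity: $31,100.00 × [1 − (1+0.062)^−5] / 0.062 = 130294.80642
Perpetuity value at year 5: $6,980.00 / 0.062 = 112580.64516
PV of perpetuity: 112580.64516 / (1+0.062)^5 = 83337.63073
Total PV = 130294.80642 + 83337.63073 = 213632.43715

$213632.44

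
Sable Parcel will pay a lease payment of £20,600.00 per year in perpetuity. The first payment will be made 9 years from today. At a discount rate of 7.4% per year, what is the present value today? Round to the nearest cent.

£157253.84

Value at end of year 8: C / r = £20,600.00 / 0.074 = £278,378.3784
Discount to today: PV = £278,378.3784 / (1 + 0.074)^8 = £278,378.3784 / 1.770249 = £157,253.84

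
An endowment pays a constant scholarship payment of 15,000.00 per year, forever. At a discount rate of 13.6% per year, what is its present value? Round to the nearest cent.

110294.12

Level perpetuity: PV = C / r = 15,000.00 / 0.136 = 110,294.12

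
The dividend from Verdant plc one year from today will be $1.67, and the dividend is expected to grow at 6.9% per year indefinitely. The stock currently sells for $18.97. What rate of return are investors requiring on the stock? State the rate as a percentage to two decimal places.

15.70%

P = D₁/(r − g) ⇒ r = D₁/P + g = $1.6700/$18.97 + 0.069 = 0.088034 + 0.069 = 0.157034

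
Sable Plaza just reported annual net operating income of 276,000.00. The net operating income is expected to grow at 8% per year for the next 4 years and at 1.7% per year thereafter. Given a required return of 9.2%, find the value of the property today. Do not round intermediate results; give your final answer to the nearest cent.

4654745.52

D_1 = 298080.00000
D_2 = 321926.40000
D_3 = 347680.51200
D_4 = 375494.95296
Terminal value at year 4: TV = D_4×(1+g_2)/(r−g_2) = 381878.36716/0.075 = 5091711.56214
P_0 = D_1/(1+r)^1 + D_2/(1+r)^2 + D_3/(1+r)^3 + D_4/(1+r)^4 + TV/(1+r)^4
    = 272967.03297 + 269967.39524 + 267000.72057 + 264066.64672 + 3580743.72948 = 4654745.52497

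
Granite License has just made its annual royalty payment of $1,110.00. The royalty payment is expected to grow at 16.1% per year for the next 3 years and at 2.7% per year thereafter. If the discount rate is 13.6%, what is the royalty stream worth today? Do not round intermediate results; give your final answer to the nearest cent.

$14642.95

D_1 = 1288.71000
D_2 = 1496.19231
D_3 = 1737.07927
Terminal value at year 3: TV = D_3×(1+g_2)/(r−g_2) = 1783.98041/0.109 = 16366.79277
P_0 = D_1/(1+r)^1 + D_2/(1+r)^2 + D_3/(1+r)^3 + TV/(1+r)^3
    = 1134.42782 + 1159.39322 + 1184.90803 + 11164.22523 = 14642.95430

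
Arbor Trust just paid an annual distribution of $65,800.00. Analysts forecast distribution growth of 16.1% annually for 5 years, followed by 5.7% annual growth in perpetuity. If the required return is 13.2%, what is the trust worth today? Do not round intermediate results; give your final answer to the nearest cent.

D_1 = 76393.80000
D_2 = 88693.20180
D_3 = 102972.80729
D_4 = 119551.42926
D_5 = 138799.20937
Terminal value at year 5: TV = D_5×(1+g_2)/(r−g_2) = 146710.76431/0.075 = 1956143.52412
P_0 = D_1/(1+r)^1 + D_2/(1+r)^2 + D_3/(1+r)^3 + D_4/(1+r)^4 + D_5/(1+r)^5 + TV/(1+r)^5
    = 67485.68905 + 69214.56271 + 70987.72730 + 72806.31748 + 74671.49700 + 1052370.29766 = 1407536.09119

$1407536.09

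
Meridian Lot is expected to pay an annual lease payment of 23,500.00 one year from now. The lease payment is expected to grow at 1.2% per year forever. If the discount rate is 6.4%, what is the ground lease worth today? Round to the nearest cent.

Growing perpetuity: P = D₁ / (r − g) = 23,500.0000 / (0.064 − 0.012) = 451,923.08

451923.08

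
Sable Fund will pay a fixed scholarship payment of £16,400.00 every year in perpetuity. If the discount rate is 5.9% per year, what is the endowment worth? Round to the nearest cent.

Level perpetuity: PV = C / r = £16,400.00 / 0.059 = £277,966.10

£277966.10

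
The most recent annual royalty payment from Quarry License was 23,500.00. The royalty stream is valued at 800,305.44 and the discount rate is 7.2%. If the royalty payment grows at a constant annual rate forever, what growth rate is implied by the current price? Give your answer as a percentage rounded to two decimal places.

P = D₀(1+g)/(r−g) ⇒ P(r−g) = D₀(1+g) ⇒ g(P+D₀) = P·r − D₀
g = (P·r − D₀)/(P + D₀) = (800,305.44×0.072 − 23,500.00) / (800,305.44 + 23,500.00) = 0.041420

4.14%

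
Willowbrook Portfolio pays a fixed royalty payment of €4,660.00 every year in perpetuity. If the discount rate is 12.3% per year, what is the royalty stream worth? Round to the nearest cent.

Level perpetuity: PV = C / r = €4,660.00 / 0.123 = €37,886.18

€37886.18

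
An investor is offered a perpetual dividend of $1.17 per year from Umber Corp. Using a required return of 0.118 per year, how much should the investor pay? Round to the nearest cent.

$9.92

Level perpetuity: PV = C / r = $1.17 / 0.118 = $9.92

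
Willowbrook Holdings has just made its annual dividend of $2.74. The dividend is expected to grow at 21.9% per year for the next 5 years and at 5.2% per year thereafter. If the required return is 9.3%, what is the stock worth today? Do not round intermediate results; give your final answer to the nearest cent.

D_1 = 3.34006
D_2 = 4.07153
D_3 = 4.96320
D_4 = 6.05014
D_5 = 7.37512
Terminal value at year 5: TV = D_5×(1+g_2)/(r−g_2) = 7.75863/0.041 = 189.23479
P_0 = D_1/(1+r)^1 + D_2/(1+r)^2 + D_3/(1+r)^3 + D_4/(1+r)^4 + D_5/(1+r)^5 + TV/(1+r)^5
    = 3.05586 + 3.40814 + 3.80103 + 4.23921 + 4.72790 + 121.31099 = 140.54314

$140.54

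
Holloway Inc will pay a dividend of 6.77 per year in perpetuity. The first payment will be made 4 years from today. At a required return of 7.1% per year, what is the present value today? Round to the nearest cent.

77.62

Value at end of year 3: C / r = 6.77 / 0.071 = 95.3521
Discount to today: PV = 95.3521 / (1 + 0.071)^3 = 95.3521 / 1.228481 = 77.62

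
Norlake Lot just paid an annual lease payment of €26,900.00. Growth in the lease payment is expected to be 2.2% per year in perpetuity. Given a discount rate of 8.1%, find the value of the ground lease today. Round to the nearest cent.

€465962.71

D₁ = D₀ × (1 + g) = €26,900.00 × 1.022 = €27,491.8000
Growing perpetuity: P = D₁ / (r − g) = €27,491.8000 / (0.081 − 0.022) = €465,962.71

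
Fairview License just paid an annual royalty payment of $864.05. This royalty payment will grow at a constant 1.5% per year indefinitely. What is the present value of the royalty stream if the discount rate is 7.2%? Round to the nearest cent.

D₁ = D₀ × (1 + g) = $864.05 × 1.015 = $877.0108
Growing perpetuity: P = D₁ / (r − g) = $877.0108 / (0.072 − 0.015) = $15,386.15

$15386.15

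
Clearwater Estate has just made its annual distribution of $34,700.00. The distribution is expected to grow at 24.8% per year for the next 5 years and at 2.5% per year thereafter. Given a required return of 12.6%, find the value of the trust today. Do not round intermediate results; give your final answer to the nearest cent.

D_1 = 43305.60000
D_2 = 54045.38880
D_3 = 67448.64522
D_4 = 84175.90924
D_5 = 105051.53473
Terminal value at year 5: TV = D_5×(1+g_2)/(r−g_2) = 107677.82310/0.101 = 1066117.06036
P_0 = D_1/(1+r)^1 + D_2/(1+r)^2 + D_3/(1+r)^3 + D_4/(1+r)^4 + D_5/(1+r)^5 + TV/(1+r)^5
    = 38459.68028 + 42626.71492 + 47245.23998 + 52364.17362 + 58037.73417 + 588996.80715 = 827730.35011

$827730.35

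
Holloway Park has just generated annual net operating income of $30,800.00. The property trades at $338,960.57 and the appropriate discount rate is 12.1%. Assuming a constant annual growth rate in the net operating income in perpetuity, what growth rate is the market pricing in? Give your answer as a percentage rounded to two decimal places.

2.76%

P = D₀(1+g)/(r−g) ⇒ P(r−g) = D₀(1+g) ⇒ g(P+D₀) = P·r − D₀
g = (P·r − D₀)/(P + D₀) = ($338,960.57×0.121 − $30,800.00) / ($338,960.57 + $30,800.00) = 0.027624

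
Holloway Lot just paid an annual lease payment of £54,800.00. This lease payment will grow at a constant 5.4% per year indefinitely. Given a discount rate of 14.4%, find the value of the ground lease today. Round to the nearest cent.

D₁ = D₀ × (1 + g) = £54,800.00 × 1.054 = £57,759.2000
Growing perpetuity: P = D₁ / (r − g) = £57,759.2000 / (0.144 − 0.054) = £641,768.89

£641768.89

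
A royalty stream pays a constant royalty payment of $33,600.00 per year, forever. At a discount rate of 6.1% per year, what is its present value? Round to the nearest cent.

$550819.67

Level perpetuity: PV = C / r = $33,600.00 / 0.061 = $550,819.67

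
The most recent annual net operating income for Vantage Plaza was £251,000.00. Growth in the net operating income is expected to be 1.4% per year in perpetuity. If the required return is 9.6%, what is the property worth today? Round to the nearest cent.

D₁ = D₀ × (1 + g) = £251,000.00 × 1.014 = £254,514.0000
Growing perpetuity: P = D₁ / (r − g) = £254,514.0000 / (0.096 − 0.014) = £3,103,829.27

£3103829.27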